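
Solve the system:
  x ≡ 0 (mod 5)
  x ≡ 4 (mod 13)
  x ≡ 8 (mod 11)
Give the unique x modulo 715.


Moduli 5, 13, 11 are pairwise coprime; by CRT there is a unique solution modulo M = 5 · 13 · 11 = 715.
Solve pairwise, accumulating the modulus:
  Start with x ≡ 0 (mod 5).
  Combine with x ≡ 4 (mod 13): since gcd(5, 13) = 1, we get a unique residue mod 65.
    Write x = 0 + 5·t and substitute into x ≡ 4 (mod 13): 5·t ≡ 4 − 0 = 4 (mod 13).
    The inverse of 5 mod 13 is 8 (since 5·8 = 40 = 3·13 + 1), so t ≡ 8·4 = 32 ≡ 6 (mod 13).
    Then x = 0 + 5·6 = 30, valid modulo lcm(5, 13) = 65: x ≡ 30 (mod 65).
  Combine with x ≡ 8 (mod 11): since gcd(65, 11) = 1, we get a unique residue mod 715.
    Write x = 30 + 65·t and substitute into x ≡ 8 (mod 11): 65·t ≡ 8 − 30 = -22 (mod 11).
    Reduce coefficients mod 11: 10·t ≡ 0 (mod 11).
    The inverse of 10 mod 11 is 10 (since 10·10 = 100 = 9·11 + 1), so t ≡ 10·0 = 0 ≡ 0 (mod 11).
    Then x = 30 + 65·0 = 30, valid modulo lcm(65, 11) = 715: x ≡ 30 (mod 715).
Verify: 30 mod 5 = 0 ✓, 30 mod 13 = 4 ✓, 30 mod 11 = 8 ✓.

x ≡ 30 (mod 715).


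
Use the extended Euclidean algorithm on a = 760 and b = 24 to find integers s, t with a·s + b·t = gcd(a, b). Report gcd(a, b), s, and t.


Euclidean algorithm on (760, 24) — divide until remainder is 0:
  760 = 31 · 24 + 16
  24 = 1 · 16 + 8
  16 = 2 · 8 + 0
gcd(760, 24) = 8.
Track Bezout coefficients alongside the remainders: start with r₀ = 760 = a·1 + b·0 (s = 1, t = 0) and r₁ = 24 = a·0 + b·1 (s = 0, t = 1); each new remainder r_{k+1} = r_{k-1} − q_k·r_k inherits s_{k+1} = s_{k-1} − q_k·s_k, t_{k+1} = t_{k-1} − q_k·t_k, so r_k = a·s_k + b·t_k at every step:
  q = 31: r = 16, s = 1 − 31·0 = 1, t = 0 − 31·1 = -31  (check: 760·1 + 24·(-31) = 16)
  q = 1: r = 8, s = 0 − 1·1 = -1, t = 1 − 1·(-31) = 32  (check: 760·(-1) + 24·32 = 8)
The row with r = 8 (the gcd) gives the Bezout coefficients s = -1, t = 32.
Result: 760 · (-1) + 24 · (32) = 8.

gcd(760, 24) = 8; s = -1, t = 32 (check: 760·(-1) + 24·32 = 8).


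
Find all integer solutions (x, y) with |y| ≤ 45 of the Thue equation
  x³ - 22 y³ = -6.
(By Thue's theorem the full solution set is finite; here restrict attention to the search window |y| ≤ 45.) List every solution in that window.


The equation is x³ - 22y³ = -6. For fixed y, x³ = 22·y³ − 6, so a solution requires the RHS to be a perfect cube.
Strategy: iterate y from -45 to 45, compute RHS = 22·y³ − 6, and check whether it is a (positive or negative) perfect cube.
Check small values of y:
  y = 0: RHS = -6 is not a perfect cube.
  y = 1: RHS = 16 is not a perfect cube.
  y = -1: RHS = -28 is not a perfect cube.
  y = 2: RHS = 170 is not a perfect cube.
  y = -2: RHS = -182 is not a perfect cube.
  y = 3: RHS = 588 is not a perfect cube.
  y = -3: RHS = -600 is not a perfect cube.
Continuing, at y = 5: RHS = 2744 = (14)³ ⇒ x = 14 works.
Searching the remaining y in |y| ≤ 45 finds no further solutions.
Collected solutions: (14, 5).

Solutions (with |y| ≤ 45): (14, 5).


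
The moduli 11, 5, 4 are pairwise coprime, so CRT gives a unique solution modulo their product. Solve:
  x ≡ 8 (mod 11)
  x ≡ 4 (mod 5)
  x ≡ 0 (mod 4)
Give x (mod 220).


Moduli 11, 5, 4 are pairwise coprime; by CRT there is a unique solution modulo M = 11 · 5 · 4 = 220.
Solve pairwise, accumulating the modulus:
  Start with x ≡ 8 (mod 11).
  Combine with x ≡ 4 (mod 5): since gcd(11, 5) = 1, we get a unique residue mod 55.
    Write x = 8 + 11·t and substitute into x ≡ 4 (mod 5): 11·t ≡ 4 − 8 = -4 (mod 5).
    Reduce coefficients mod 5: 1·t ≡ 1 (mod 5).
    So t ≡ 1 (mod 5).
    Then x = 8 + 11·1 = 19, valid modulo lcm(11, 5) = 55: x ≡ 19 (mod 55).
  Combine with x ≡ 0 (mod 4): since gcd(55, 4) = 1, we get a unique residue mod 220.
    Write x = 19 + 55·t and substitute into x ≡ 0 (mod 4): 55·t ≡ 0 − 19 = -19 (mod 4).
    Reduce coefficients mod 4: 3·t ≡ 1 (mod 4).
    The inverse of 3 mod 4 is 3 (since 3·3 = 9 = 2·4 + 1), so t ≡ 3·1 = 3 ≡ 3 (mod 4).
    Then x = 19 + 55·3 = 184, valid modulo lcm(55, 4) = 220: x ≡ 184 (mod 220).
Verify: 184 mod 11 = 8 ✓, 184 mod 5 = 4 ✓, 184 mod 4 = 0 ✓.

x ≡ 184 (mod 220).


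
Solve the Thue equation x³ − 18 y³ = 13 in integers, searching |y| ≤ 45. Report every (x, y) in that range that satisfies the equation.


The equation is x³ - 18y³ = 13. For fixed y, x³ = 18·y³ + 13, so a solution requires the RHS to be a perfect cube.
Strategy: iterate y from -45 to 45, compute RHS = 18·y³ + 13, and check whether it is a (positive or negative) perfect cube.
Check small values of y:
  y = 0: RHS = 13 is not a perfect cube.
  y = 1: RHS = 31 is not a perfect cube.
  y = -1: RHS = -5 is not a perfect cube.
  y = 2: RHS = 157 is not a perfect cube.
  y = -2: RHS = -131 is not a perfect cube.
  y = 3: RHS = 499 is not a perfect cube.
  y = -3: RHS = -473 is not a perfect cube.
Continuing the search up to |y| = 45 finds no solutions either.
No (x, y) in the scanned range satisfies the equation.

No integer solutions with |y| ≤ 45.


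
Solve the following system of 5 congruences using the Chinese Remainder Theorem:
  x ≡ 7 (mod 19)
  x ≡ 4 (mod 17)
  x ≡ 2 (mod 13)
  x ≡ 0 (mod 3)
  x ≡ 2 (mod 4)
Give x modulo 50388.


Product of moduli M = 19 · 17 · 13 · 3 · 4 = 50388.
Merge one congruence at a time:
  Start: x ≡ 7 (mod 19).
  Combine with x ≡ 4 (mod 17); new modulus lcm = 323.
    Write x = 7 + 19·t and substitute into x ≡ 4 (mod 17): 19·t ≡ 4 − 7 = -3 (mod 17).
    Reduce coefficients mod 17: 2·t ≡ 14 (mod 17).
    The inverse of 2 mod 17 is 9 (since 2·9 = 18 = 1·17 + 1), so t ≡ 9·14 = 126 ≡ 7 (mod 17).
    Then x = 7 + 19·7 = 140, valid modulo lcm(19, 17) = 323: x ≡ 140 (mod 323).
  Combine with x ≡ 2 (mod 13); new modulus lcm = 4199.
    Write x = 140 + 323·t and substitute into x ≡ 2 (mod 13): 323·t ≡ 2 − 140 = -138 (mod 13).
    Reduce coefficients mod 13: 11·t ≡ 5 (mod 13).
    The inverse of 11 mod 13 is 6 (since 11·6 = 66 = 5·13 + 1), so t ≡ 6·5 = 30 ≡ 4 (mod 13).
    Then x = 140 + 323·4 = 1432, valid modulo lcm(323, 13) = 4199: x ≡ 1432 (mod 4199).
  Combine with x ≡ 0 (mod 3); new modulus lcm = 12597.
    Write x = 1432 + 4199·t and substitute into x ≡ 0 (mod 3): 4199·t ≡ 0 − 1432 = -1432 (mod 3).
    Reduce coefficients mod 3: 2·t ≡ 2 (mod 3).
    The inverse of 2 mod 3 is 2 (since 2·2 = 4 = 1·3 + 1), so t ≡ 2·2 = 4 ≡ 1 (mod 3).
    Then x = 1432 + 4199·1 = 5631, valid modulo lcm(4199, 3) = 12597: x ≡ 5631 (mod 12597).
  Combine with x ≡ 2 (mod 4); new modulus lcm = 50388.
    Write x = 5631 + 12597·t and substitute into x ≡ 2 (mod 4): 12597·t ≡ 2 − 5631 = -5629 (mod 4).
    Reduce coefficients mod 4: 1·t ≡ 3 (mod 4).
    So t ≡ 3 (mod 4).
    Then x = 5631 + 12597·3 = 43422, valid modulo lcm(12597, 4) = 50388: x ≡ 43422 (mod 50388).
Verify against each original: 43422 mod 19 = 7, 43422 mod 17 = 4, 43422 mod 13 = 2, 43422 mod 3 = 0, 43422 mod 4 = 2.

x ≡ 43422 (mod 50388).


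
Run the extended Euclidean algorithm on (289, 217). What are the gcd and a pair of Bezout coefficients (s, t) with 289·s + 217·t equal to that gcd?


Euclidean algorithm on (289, 217) — divide until remainder is 0:
  289 = 1 · 217 + 72
  217 = 3 · 72 + 1
  72 = 72 · 1 + 0
gcd(289, 217) = 1.
Track Bezout coefficients alongside the remainders: start with r₀ = 289 = a·1 + b·0 (s = 1, t = 0) and r₁ = 217 = a·0 + b·1 (s = 0, t = 1); each new remainder r_{k+1} = r_{k-1} − q_k·r_k inherits s_{k+1} = s_{k-1} − q_k·s_k, t_{k+1} = t_{k-1} − q_k·t_k, so r_k = a·s_k + b·t_k at every step:
  q = 1: r = 72, s = 1 − 1·0 = 1, t = 0 − 1·1 = -1  (check: 289·1 + 217·(-1) = 72)
  q = 3: r = 1, s = 0 − 3·1 = -3, t = 1 − 3·(-1) = 4  (check: 289·(-3) + 217·4 = 1)
The row with r = 1 (the gcd) gives the Bezout coefficients s = -3, t = 4.
Result: 289 · (-3) + 217 · (4) = 1.

gcd(289, 217) = 1; s = -3, t = 4 (check: 289·(-3) + 217·4 = 1).


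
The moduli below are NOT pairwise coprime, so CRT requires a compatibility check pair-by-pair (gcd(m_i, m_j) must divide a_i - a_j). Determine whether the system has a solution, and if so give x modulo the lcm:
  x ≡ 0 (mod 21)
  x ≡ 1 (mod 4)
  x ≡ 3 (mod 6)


Moduli 21, 4, 6 are not pairwise coprime, so CRT works modulo lcm(m_i) when all pairwise compatibility conditions hold.
Pairwise compatibility: gcd(m_i, m_j) must divide a_i - a_j for every pair.
Merge one congruence at a time:
  Start: x ≡ 0 (mod 21).
  Combine with x ≡ 1 (mod 4): gcd(21, 4) = 1; 1 - 0 = 1, which IS divisible by 1, so compatible.
    Write x = 0 + 21·t and substitute into x ≡ 1 (mod 4): 21·t ≡ 1 − 0 = 1 (mod 4).
    Reduce coefficients mod 4: 1·t ≡ 1 (mod 4).
    So t ≡ 1 (mod 4).
    Then x = 0 + 21·1 = 21, valid modulo lcm(21, 4) = 84: x ≡ 21 (mod 84).
  Combine with x ≡ 3 (mod 6): gcd(84, 6) = 6; 3 - 21 = -18, which IS divisible by 6, so compatible.
    Write x = 21 + 84·t and substitute into x ≡ 3 (mod 6): 84·t ≡ 3 − 21 = -18 (mod 6).
    Divide the congruence (and modulus) by g = 6: 14·t ≡ -3 (mod 1).
    Modulo 1 every t works; take t = 0.
    Then x = 21 + 84·0 = 21, valid modulo lcm(84, 6) = 84: x ≡ 21 (mod 84).
Verify: 21 mod 21 = 0, 21 mod 4 = 1, 21 mod 6 = 3.

x ≡ 21 (mod 84).


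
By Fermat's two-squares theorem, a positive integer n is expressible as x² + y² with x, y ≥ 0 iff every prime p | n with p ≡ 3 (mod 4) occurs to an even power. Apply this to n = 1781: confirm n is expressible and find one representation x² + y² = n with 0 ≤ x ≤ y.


Step 1: Factor n = 1781 = 13 · 137.
Step 2: Check the mod-4 condition on each prime factor: 13 ≡ 1 (mod 4), exponent 1; 137 ≡ 1 (mod 4), exponent 1.
All primes ≡ 3 (mod 4) appear to even exponent (or don't appear), so by the two-squares theorem n IS expressible as a sum of two squares.
Step 3: Build a representation. Here n = 13 · 137 is a product of primes ≡ 1 (mod 4). Each prime p ≡ 1 (mod 4) is itself a sum of two squares; find a² by testing p − a² for a perfect square:
  13: 13 − 1² = 12, 13 − 2² = 9 = 3² ⇒ 13 = 2² + 3².
  137: 137 − 1² = 136, 137 − 2² = 133, 137 − 3² = 128, 137 − 4² = 121 = 11² ⇒ 137 = 4² + 11².
  Combine using the Brahmagupta–Fibonacci identity (a² + b²)(c² + d²) = (ac − bd)² + (ad + bc)² = (ac + bd)² + (ad − bc)²:
  13 · 137 = 1781: from (2² + 3²)(4² + 11²), take (2·4 − 3·11, 2·11 + 3·4) = (8 − 33, 22 + 12) = (-25, 34); dropping signs (only squares matter) gives (25, 34); check 25² + 34² = 625 + 1156 = 1781 ✓.
Step 4: Order so x ≤ y and verify: 25² + 34² = 625 + 1156 = 1781 = n. ✓

n = 1781 = 25² + 34² (one valid representation with x ≤ y).


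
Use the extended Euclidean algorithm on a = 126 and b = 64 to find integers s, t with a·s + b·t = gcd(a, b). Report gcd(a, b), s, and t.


Euclidean algorithm on (126, 64) — divide until remainder is 0:
  126 = 1 · 64 + 62
  64 = 1 · 62 + 2
  62 = 31 · 2 + 0
gcd(126, 64) = 2.
Track Bezout coefficients alongside the remainders: start with r₀ = 126 = a·1 + b·0 (s = 1, t = 0) and r₁ = 64 = a·0 + b·1 (s = 0, t = 1); each new remainder r_{k+1} = r_{k-1} − q_k·r_k inherits s_{k+1} = s_{k-1} − q_k·s_k, t_{k+1} = t_{k-1} − q_k·t_k, so r_k = a·s_k + b·t_k at every step:
  q = 1: r = 62, s = 1 − 1·0 = 1, t = 0 − 1·1 = -1  (check: 126·1 + 64·(-1) = 62)
  q = 1: r = 2, s = 0 − 1·1 = -1, t = 1 − 1·(-1) = 2  (check: 126·(-1) + 64·2 = 2)
The row with r = 2 (the gcd) gives the Bezout coefficients s = -1, t = 2.
Result: 126 · (-1) + 64 · (2) = 2.

gcd(126, 64) = 2; s = -1, t = 2 (check: 126·(-1) + 64·2 = 2).


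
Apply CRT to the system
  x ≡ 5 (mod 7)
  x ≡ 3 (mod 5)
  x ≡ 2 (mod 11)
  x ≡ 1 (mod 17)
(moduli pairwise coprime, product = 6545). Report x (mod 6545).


Product of moduli M = 7 · 5 · 11 · 17 = 6545.
Merge one congruence at a time:
  Start: x ≡ 5 (mod 7).
  Combine with x ≡ 3 (mod 5); new modulus lcm = 35.
    Write x = 5 + 7·t and substitute into x ≡ 3 (mod 5): 7·t ≡ 3 − 5 = -2 (mod 5).
    Reduce coefficients mod 5: 2·t ≡ 3 (mod 5).
    The inverse of 2 mod 5 is 3 (since 2·3 = 6 = 1·5 + 1), so t ≡ 3·3 = 9 ≡ 4 (mod 5).
    Then x = 5 + 7·4 = 33, valid modulo lcm(7, 5) = 35: x ≡ 33 (mod 35).
  Combine with x ≡ 2 (mod 11); new modulus lcm = 385.
    Write x = 33 + 35·t and substitute into x ≡ 2 (mod 11): 35·t ≡ 2 − 33 = -31 (mod 11).
    Reduce coefficients mod 11: 2·t ≡ 2 (mod 11).
    The inverse of 2 mod 11 is 6 (since 2·6 = 12 = 1·11 + 1), so t ≡ 6·2 = 12 ≡ 1 (mod 11).
    Then x = 33 + 35·1 = 68, valid modulo lcm(35, 11) = 385: x ≡ 68 (mod 385).
  Combine with x ≡ 1 (mod 17); new modulus lcm = 6545.
    Write x = 68 + 385·t and substitute into x ≡ 1 (mod 17): 385·t ≡ 1 − 68 = -67 (mod 17).
    Reduce coefficients mod 17: 11·t ≡ 1 (mod 17).
    The inverse of 11 mod 17 is 14 (since 11·14 = 154 = 9·17 + 1), so t ≡ 14·1 = 14 ≡ 14 (mod 17).
    Then x = 68 + 385·14 = 5458, valid modulo lcm(385, 17) = 6545: x ≡ 5458 (mod 6545).
Verify against each original: 5458 mod 7 = 5, 5458 mod 5 = 3, 5458 mod 11 = 2, 5458 mod 17 = 1.

x ≡ 5458 (mod 6545).


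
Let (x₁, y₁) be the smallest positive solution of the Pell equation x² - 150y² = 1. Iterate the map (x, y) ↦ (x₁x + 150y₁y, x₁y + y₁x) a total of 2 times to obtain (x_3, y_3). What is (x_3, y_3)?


Step 1: Find the fundamental solution (x₁, y₁) of x² - 150y² = 1.
  Expand √150 as a continued fraction. a₀ = ⌊√150⌋ = 12; iterate m_{k+1} = d_k·a_k − m_k, d_{k+1} = (150 − m_{k+1}²)/d_k, a_{k+1} = ⌊(a₀ + m_{k+1})/d_{k+1}⌋ (starting m₀ = 0, d₀ = 1), with convergents p_k = a_k·p_{k-1} + p_{k-2}, q_k = a_k·q_{k-1} + q_{k-2} (p₋₁ = 1, q₋₁ = 0):
  k = 0: a₀ = 12; p₀/q₀ = 12/1; p₀² − 150·q₀² = 144 − 150 = -6.
  k = 1: m = 12, d = 6, a = ⌊(12 + 12)/6⌋ = 4; p/q = (4·12 + 1)/(4·1 + 0) = 49/4; p² − 150·q² = 2401 − 2400 = 1.
  The first convergent with p² − 150·q² = 1 gives the fundamental solution (x₁, y₁) = (49, 4).
Step 2: Apply the recurrence (x_{n+1}, y_{n+1}) = (x₁x_n + 150y₁y_n, x₁y_n + y₁x_n) repeatedly.
  From (x_1, y_1) = (49, 4): x_2 = 49·49 + 150·4·4 = 4801; y_2 = 49·4 + 4·49 = 392.
  From (x_2, y_2) = (4801, 392): x_3 = 49·4801 + 150·4·392 = 470449; y_3 = 49·392 + 4·4801 = 38412.
Step 3: Verify x_3² - 150·y_3² = 221322261601 - 221322261600 = 1 (should be 1). ✓

(x_1, y_1) = (49, 4); (x_3, y_3) = (470449, 38412).


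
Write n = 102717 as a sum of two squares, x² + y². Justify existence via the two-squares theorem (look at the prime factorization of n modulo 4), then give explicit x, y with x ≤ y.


Step 1: Factor n = 102717 = 3^2 · 101 · 113.
Step 2: Check the mod-4 condition on each prime factor: 3 ≡ 3 (mod 4), exponent 2 (must be even); 101 ≡ 1 (mod 4), exponent 1; 113 ≡ 1 (mod 4), exponent 1.
All primes ≡ 3 (mod 4) appear to even exponent (or don't appear), so by the two-squares theorem n IS expressible as a sum of two squares.
Step 3: Build a representation. Group n = k² · m with k = 3 and m = 101 · 113 = 11413 (a product of primes ≡ 1 (mod 4)); a representation of m scales to one of n via (k·x)² + (k·y)² = k²(x² + y²). Each prime p ≡ 1 (mod 4) is itself a sum of two squares; find a² by testing p − a² for a perfect square:
  101: 101 − 1² = 100 = 10² ⇒ 101 = 1² + 10².
  113: 113 − 1² = 112, 113 − 2² = 109, 113 − 3² = 104, 113 − 4² = 97, 113 − 5² = 88, 113 − 6² = 77, 113 − 7² = 64 = 8² ⇒ 113 = 7² + 8².
  Combine using the Brahmagupta–Fibonacci identity (a² + b²)(c² + d²) = (ac − bd)² + (ad + bc)² = (ac + bd)² + (ad − bc)²:
  101 · 113 = 11413: from (1² + 10²)(7² + 8²), take (1·7 − 10·8, 1·8 + 10·7) = (7 − 80, 8 + 70) = (-73, 78); dropping signs (only squares matter) gives (73, 78); check 73² + 78² = 5329 + 6084 = 11413 ✓.
  Scale by k = 3: (3·73, 3·78) = (219, 234).
Step 4: Order so x ≤ y and verify: 219² + 234² = 47961 + 54756 = 102717 = n. ✓

n = 102717 = 219² + 234² (one valid representation with x ≤ y).


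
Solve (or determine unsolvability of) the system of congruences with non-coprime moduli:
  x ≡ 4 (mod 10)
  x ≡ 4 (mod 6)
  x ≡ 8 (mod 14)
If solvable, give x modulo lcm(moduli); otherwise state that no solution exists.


Moduli 10, 6, 14 are not pairwise coprime, so CRT works modulo lcm(m_i) when all pairwise compatibility conditions hold.
Pairwise compatibility: gcd(m_i, m_j) must divide a_i - a_j for every pair.
Merge one congruence at a time:
  Start: x ≡ 4 (mod 10).
  Combine with x ≡ 4 (mod 6): gcd(10, 6) = 2; 4 - 4 = 0, which IS divisible by 2, so compatible.
    Write x = 4 + 10·t and substitute into x ≡ 4 (mod 6): 10·t ≡ 4 − 4 = 0 (mod 6).
    Divide the congruence (and modulus) by g = 2: 5·t ≡ 0 (mod 3).
    Reduce coefficients mod 3: 2·t ≡ 0 (mod 3).
    The inverse of 2 mod 3 is 2 (since 2·2 = 4 = 1·3 + 1), so t ≡ 2·0 = 0 ≡ 0 (mod 3).
    Then x = 4 + 10·0 = 4, valid modulo lcm(10, 6) = 30: x ≡ 4 (mod 30).
  Combine with x ≡ 8 (mod 14): gcd(30, 14) = 2; 8 - 4 = 4, which IS divisible by 2, so compatible.
    Write x = 4 + 30·t and substitute into x ≡ 8 (mod 14): 30·t ≡ 8 − 4 = 4 (mod 14).
    Divide the congruence (and modulus) by g = 2: 15·t ≡ 2 (mod 7).
    Reduce coefficients mod 7: 1·t ≡ 2 (mod 7).
    So t ≡ 2 (mod 7).
    Then x = 4 + 30·2 = 64, valid modulo lcm(30, 14) = 210: x ≡ 64 (mod 210).
Verify: 64 mod 10 = 4, 64 mod 6 = 4, 64 mod 14 = 8.

x ≡ 64 (mod 210).


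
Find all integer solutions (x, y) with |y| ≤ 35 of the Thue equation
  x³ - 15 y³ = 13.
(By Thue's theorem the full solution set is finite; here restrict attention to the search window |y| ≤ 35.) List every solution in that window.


The equation is x³ - 15y³ = 13. For fixed y, x³ = 15·y³ + 13, so a solution requires the RHS to be a perfect cube.
Strategy: iterate y from -35 to 35, compute RHS = 15·y³ + 13, and check whether it is a (positive or negative) perfect cube.
Check small values of y:
  y = 0: RHS = 13 is not a perfect cube.
  y = 1: RHS = 28 is not a perfect cube.
  y = -1: RHS = -2 is not a perfect cube.
  y = 2: RHS = 133 is not a perfect cube.
  y = -2: RHS = -107 is not a perfect cube.
  y = 3: RHS = 418 is not a perfect cube.
  y = -3: RHS = -392 is not a perfect cube.
Continuing the search up to |y| = 35 finds no solutions either.
No (x, y) in the scanned range satisfies the equation.

No integer solutions with |y| ≤ 35.


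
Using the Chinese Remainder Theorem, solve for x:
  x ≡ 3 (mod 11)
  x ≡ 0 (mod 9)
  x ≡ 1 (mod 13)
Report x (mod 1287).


Moduli 11, 9, 13 are pairwise coprime; by CRT there is a unique solution modulo M = 11 · 9 · 13 = 1287.
Solve pairwise, accumulating the modulus:
  Start with x ≡ 3 (mod 11).
  Combine with x ≡ 0 (mod 9): since gcd(11, 9) = 1, we get a unique residue mod 99.
    Write x = 3 + 11·t and substitute into x ≡ 0 (mod 9): 11·t ≡ 0 − 3 = -3 (mod 9).
    Reduce coefficients mod 9: 2·t ≡ 6 (mod 9).
    The inverse of 2 mod 9 is 5 (since 2·5 = 10 = 1·9 + 1), so t ≡ 5·6 = 30 ≡ 3 (mod 9).
    Then x = 3 + 11·3 = 36, valid modulo lcm(11, 9) = 99: x ≡ 36 (mod 99).
  Combine with x ≡ 1 (mod 13): since gcd(99, 13) = 1, we get a unique residue mod 1287.
    Write x = 36 + 99·t and substitute into x ≡ 1 (mod 13): 99·t ≡ 1 − 36 = -35 (mod 13).
    Reduce coefficients mod 13: 8·t ≡ 4 (mod 13).
    The inverse of 8 mod 13 is 5 (since 8·5 = 40 = 3·13 + 1), so t ≡ 5·4 = 20 ≡ 7 (mod 13).
    Then x = 36 + 99·7 = 729, valid modulo lcm(99, 13) = 1287: x ≡ 729 (mod 1287).
Verify: 729 mod 11 = 3 ✓, 729 mod 9 = 0 ✓, 729 mod 13 = 1 ✓.

x ≡ 729 (mod 1287).


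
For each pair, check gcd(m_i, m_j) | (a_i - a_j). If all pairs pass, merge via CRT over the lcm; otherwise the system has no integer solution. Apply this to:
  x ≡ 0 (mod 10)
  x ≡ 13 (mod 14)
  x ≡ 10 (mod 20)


Moduli 10, 14, 20 are not pairwise coprime, so CRT works modulo lcm(m_i) when all pairwise compatibility conditions hold.
Pairwise compatibility: gcd(m_i, m_j) must divide a_i - a_j for every pair.
Merge one congruence at a time:
  Start: x ≡ 0 (mod 10).
  Combine with x ≡ 13 (mod 14): gcd(10, 14) = 2, and 13 - 0 = 13 is NOT divisible by 2.
    ⇒ system is inconsistent (no integer solution).

No solution (the system is inconsistent).


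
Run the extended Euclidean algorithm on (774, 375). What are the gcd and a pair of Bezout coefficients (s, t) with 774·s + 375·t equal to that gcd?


Euclidean algorithm on (774, 375) — divide until remainder is 0:
  774 = 2 · 375 + 24
  375 = 15 · 24 + 15
  24 = 1 · 15 + 9
  15 = 1 · 9 + 6
  9 = 1 · 6 + 3
  6 = 2 · 3 + 0
gcd(774, 375) = 3.
Track Bezout coefficients alongside the remainders: start with r₀ = 774 = a·1 + b·0 (s = 1, t = 0) and r₁ = 375 = a·0 + b·1 (s = 0, t = 1); each new remainder r_{k+1} = r_{k-1} − q_k·r_k inherits s_{k+1} = s_{k-1} − q_k·s_k, t_{k+1} = t_{k-1} − q_k·t_k, so r_k = a·s_k + b·t_k at every step:
  q = 2: r = 24, s = 1 − 2·0 = 1, t = 0 − 2·1 = -2  (check: 774·1 + 375·(-2) = 24)
  q = 15: r = 15, s = 0 − 15·1 = -15, t = 1 − 15·(-2) = 31  (check: 774·(-15) + 375·31 = 15)
  q = 1: r = 9, s = 1 − 1·(-15) = 16, t = -2 − 1·31 = -33  (check: 774·16 + 375·(-33) = 9)
  q = 1: r = 6, s = -15 − 1·16 = -31, t = 31 − 1·(-33) = 64  (check: 774·(-31) + 375·64 = 6)
  q = 1: r = 3, s = 16 − 1·(-31) = 47, t = -33 − 1·64 = -97  (check: 774·47 + 375·(-97) = 3)
The row with r = 3 (the gcd) gives the Bezout coefficients s = 47, t = -97.
Result: 774 · (47) + 375 · (-97) = 3.

gcd(774, 375) = 3; s = 47, t = -97 (check: 774·47 + 375·(-97) = 3).


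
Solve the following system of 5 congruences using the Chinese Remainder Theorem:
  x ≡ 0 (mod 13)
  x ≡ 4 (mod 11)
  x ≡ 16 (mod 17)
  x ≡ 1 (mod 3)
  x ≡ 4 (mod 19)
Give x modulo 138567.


Product of moduli M = 13 · 11 · 17 · 3 · 19 = 138567.
Merge one congruence at a time:
  Start: x ≡ 0 (mod 13).
  Combine with x ≡ 4 (mod 11); new modulus lcm = 143.
    Write x = 0 + 13·t and substitute into x ≡ 4 (mod 11): 13·t ≡ 4 − 0 = 4 (mod 11).
    Reduce coefficients mod 11: 2·t ≡ 4 (mod 11).
    The inverse of 2 mod 11 is 6 (since 2·6 = 12 = 1·11 + 1), so t ≡ 6·4 = 24 ≡ 2 (mod 11).
    Then x = 0 + 13·2 = 26, valid modulo lcm(13, 11) = 143: x ≡ 26 (mod 143).
  Combine with x ≡ 16 (mod 17); new modulus lcm = 2431.
    Write x = 26 + 143·t and substitute into x ≡ 16 (mod 17): 143·t ≡ 16 − 26 = -10 (mod 17).
    Reduce coefficients mod 17: 7·t ≡ 7 (mod 17).
    The inverse of 7 mod 17 is 5 (since 7·5 = 35 = 2·17 + 1), so t ≡ 5·7 = 35 ≡ 1 (mod 17).
    Then x = 26 + 143·1 = 169, valid modulo lcm(143, 17) = 2431: x ≡ 169 (mod 2431).
  Combine with x ≡ 1 (mod 3); new modulus lcm = 7293.
    Write x = 169 + 2431·t and substitute into x ≡ 1 (mod 3): 2431·t ≡ 1 − 169 = -168 (mod 3).
    Reduce coefficients mod 3: 1·t ≡ 0 (mod 3).
    So t ≡ 0 (mod 3).
    Then x = 169 + 2431·0 = 169, valid modulo lcm(2431, 3) = 7293: x ≡ 169 (mod 7293).
  Combine with x ≡ 4 (mod 19); new modulus lcm = 138567.
    Write x = 169 + 7293·t and substitute into x ≡ 4 (mod 19): 7293·t ≡ 4 − 169 = -165 (mod 19).
    Reduce coefficients mod 19: 16·t ≡ 6 (mod 19).
    The inverse of 16 mod 19 is 6 (since 16·6 = 96 = 5·19 + 1), so t ≡ 6·6 = 36 ≡ 17 (mod 19).
    Then x = 169 + 7293·17 = 124150, valid modulo lcm(7293, 19) = 138567: x ≡ 124150 (mod 138567).
Verify against each original: 124150 mod 13 = 0, 124150 mod 11 = 4, 124150 mod 17 = 16, 124150 mod 3 = 1, 124150 mod 19 = 4.

x ≡ 124150 (mod 138567).


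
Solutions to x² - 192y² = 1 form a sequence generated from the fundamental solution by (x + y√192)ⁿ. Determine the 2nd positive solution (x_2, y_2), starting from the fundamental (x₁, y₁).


Step 1: Find the fundamental solution (x₁, y₁) of x² - 192y² = 1.
  Expand √192 as a continued fraction. a₀ = ⌊√192⌋ = 13; iterate m_{k+1} = d_k·a_k − m_k, d_{k+1} = (192 − m_{k+1}²)/d_k, a_{k+1} = ⌊(a₀ + m_{k+1})/d_{k+1}⌋ (starting m₀ = 0, d₀ = 1), with convergents p_k = a_k·p_{k-1} + p_{k-2}, q_k = a_k·q_{k-1} + q_{k-2} (p₋₁ = 1, q₋₁ = 0):
  k = 0: a₀ = 13; p₀/q₀ = 13/1; p₀² − 192·q₀² = 169 − 192 = -23.
  k = 1: m = 13, d = 23, a = ⌊(13 + 13)/23⌋ = 1; p/q = (1·13 + 1)/(1·1 + 0) = 14/1; p² − 192·q² = 196 − 192 = 4.
  k = 2: m = 10, d = 4, a = ⌊(13 + 10)/4⌋ = 5; p/q = (5·14 + 13)/(5·1 + 1) = 83/6; p² − 192·q² = 6889 − 6912 = -23.
  k = 3: m = 10, d = 23, a = ⌊(13 + 10)/23⌋ = 1; p/q = (1·83 + 14)/(1·6 + 1) = 97/7; p² − 192·q² = 9409 − 9408 = 1.
  The first convergent with p² − 192·q² = 1 gives the fundamental solution (x₁, y₁) = (97, 7).
Step 2: Apply the recurrence (x_{n+1}, y_{n+1}) = (x₁x_n + 192y₁y_n, x₁y_n + y₁x_n) repeatedly.
  From (x_1, y_1) = (97, 7): x_2 = 97·97 + 192·7·7 = 18817; y_2 = 97·7 + 7·97 = 1358.
Step 3: Verify x_2² - 192·y_2² = 354079489 - 354079488 = 1 (should be 1). ✓

(x_1, y_1) = (97, 7); (x_2, y_2) = (18817, 1358).


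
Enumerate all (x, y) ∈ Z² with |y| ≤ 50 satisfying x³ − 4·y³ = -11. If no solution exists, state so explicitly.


The equation is x³ - 4y³ = -11. For fixed y, x³ = 4·y³ − 11, so a solution requires the RHS to be a perfect cube.
Strategy: iterate y from -50 to 50, compute RHS = 4·y³ − 11, and check whether it is a (positive or negative) perfect cube.
Check small values of y:
  y = 0: RHS = -11 is not a perfect cube.
  y = 1: RHS = -7 is not a perfect cube.
  y = -1: RHS = -15 is not a perfect cube.
  y = 2: RHS = 21 is not a perfect cube.
  y = -2: RHS = -43 is not a perfect cube.
  y = 3: RHS = 97 is not a perfect cube.
  y = -3: RHS = -119 is not a perfect cube.
Continuing the search up to |y| = 50 finds no solutions either.
No (x, y) in the scanned range satisfies the equation.

No integer solutions with |y| ≤ 50.


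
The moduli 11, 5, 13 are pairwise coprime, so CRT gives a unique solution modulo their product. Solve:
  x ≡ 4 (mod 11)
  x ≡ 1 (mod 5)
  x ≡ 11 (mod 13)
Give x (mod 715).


Moduli 11, 5, 13 are pairwise coprime; by CRT there is a unique solution modulo M = 11 · 5 · 13 = 715.
Solve pairwise, accumulating the modulus:
  Start with x ≡ 4 (mod 11).
  Combine with x ≡ 1 (mod 5): since gcd(11, 5) = 1, we get a unique residue mod 55.
    Write x = 4 + 11·t and substitute into x ≡ 1 (mod 5): 11·t ≡ 1 − 4 = -3 (mod 5).
    Reduce coefficients mod 5: 1·t ≡ 2 (mod 5).
    So t ≡ 2 (mod 5).
    Then x = 4 + 11·2 = 26, valid modulo lcm(11, 5) = 55: x ≡ 26 (mod 55).
  Combine with x ≡ 11 (mod 13): since gcd(55, 13) = 1, we get a unique residue mod 715.
    Write x = 26 + 55·t and substitute into x ≡ 11 (mod 13): 55·t ≡ 11 − 26 = -15 (mod 13).
    Reduce coefficients mod 13: 3·t ≡ 11 (mod 13).
    The inverse of 3 mod 13 is 9 (since 3·9 = 27 = 2·13 + 1), so t ≡ 9·11 = 99 ≡ 8 (mod 13).
    Then x = 26 + 55·8 = 466, valid modulo lcm(55, 13) = 715: x ≡ 466 (mod 715).
Verify: 466 mod 11 = 4 ✓, 466 mod 5 = 1 ✓, 466 mod 13 = 11 ✓.

x ≡ 466 (mod 715).


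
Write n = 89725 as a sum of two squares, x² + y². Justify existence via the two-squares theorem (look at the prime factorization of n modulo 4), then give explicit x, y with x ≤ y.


Step 1: Factor n = 89725 = 5^2 · 37 · 97.
Step 2: Check the mod-4 condition on each prime factor: 5 ≡ 1 (mod 4), exponent 2; 37 ≡ 1 (mod 4), exponent 1; 97 ≡ 1 (mod 4), exponent 1.
All primes ≡ 3 (mod 4) appear to even exponent (or don't appear), so by the two-squares theorem n IS expressible as a sum of two squares.
Step 3: Build a representation. Group n = k² · m with k = 5 and m = 37 · 97 = 3589 (a product of primes ≡ 1 (mod 4)); a representation of m scales to one of n via (k·x)² + (k·y)² = k²(x² + y²). Each prime p ≡ 1 (mod 4) is itself a sum of two squares; find a² by testing p − a² for a perfect square:
  37: 37 − 1² = 36 = 6² ⇒ 37 = 1² + 6².
  97: 97 − 1² = 96, 97 − 2² = 93, 97 − 3² = 88, 97 − 4² = 81 = 9² ⇒ 97 = 4² + 9².
  Combine using the Brahmagupta–Fibonacci identity (a² + b²)(c² + d²) = (ac − bd)² + (ad + bc)² = (ac + bd)² + (ad − bc)²:
  37 · 97 = 3589: from (1² + 6²)(4² + 9²), take (1·4 − 6·9, 1·9 + 6·4) = (4 − 54, 9 + 24) = (-50, 33); dropping signs (only squares matter) gives (50, 33); check 50² + 33² = 2500 + 1089 = 3589 ✓.
  Scale by k = 5: (5·50, 5·33) = (250, 165).
Step 4: Order so x ≤ y and verify: 165² + 250² = 27225 + 62500 = 89725 = n. ✓

n = 89725 = 165² + 250² (one valid representation with x ≤ y).


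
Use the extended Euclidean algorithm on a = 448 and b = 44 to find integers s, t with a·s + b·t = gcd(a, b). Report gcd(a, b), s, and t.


Euclidean algorithm on (448, 44) — divide until remainder is 0:
  448 = 10 · 44 + 8
  44 = 5 · 8 + 4
  8 = 2 · 4 + 0
gcd(448, 44) = 4.
Track Bezout coefficients alongside the remainders: start with r₀ = 448 = a·1 + b·0 (s = 1, t = 0) and r₁ = 44 = a·0 + b·1 (s = 0, t = 1); each new remainder r_{k+1} = r_{k-1} − q_k·r_k inherits s_{k+1} = s_{k-1} − q_k·s_k, t_{k+1} = t_{k-1} − q_k·t_k, so r_k = a·s_k + b·t_k at every step:
  q = 10: r = 8, s = 1 − 10·0 = 1, t = 0 − 10·1 = -10  (check: 448·1 + 44·(-10) = 8)
  q = 5: r = 4, s = 0 − 5·1 = -5, t = 1 − 5·(-10) = 51  (check: 448·(-5) + 44·51 = 4)
The row with r = 4 (the gcd) gives the Bezout coefficients s = -5, t = 51.
Result: 448 · (-5) + 44 · (51) = 4.

gcd(448, 44) = 4; s = -5, t = 51 (check: 448·(-5) + 44·51 = 4).


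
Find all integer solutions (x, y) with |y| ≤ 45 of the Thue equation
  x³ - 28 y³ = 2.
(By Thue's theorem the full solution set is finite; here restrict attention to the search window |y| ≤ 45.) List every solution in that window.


The equation is x³ - 28y³ = 2. For fixed y, x³ = 28·y³ + 2, so a solution requires the RHS to be a perfect cube.
Strategy: iterate y from -45 to 45, compute RHS = 28·y³ + 2, and check whether it is a (positive or negative) perfect cube.
Check small values of y:
  y = 0: RHS = 2 is not a perfect cube.
  y = 1: RHS = 30 is not a perfect cube.
  y = -1: RHS = -26 is not a perfect cube.
  y = 2: RHS = 226 is not a perfect cube.
  y = -2: RHS = -222 is not a perfect cube.
  y = 3: RHS = 758 is not a perfect cube.
  y = -3: RHS = -754 is not a perfect cube.
Continuing the search up to |y| = 45 finds no solutions either.
No (x, y) in the scanned range satisfies the equation.

No integer solutions with |y| ≤ 45.


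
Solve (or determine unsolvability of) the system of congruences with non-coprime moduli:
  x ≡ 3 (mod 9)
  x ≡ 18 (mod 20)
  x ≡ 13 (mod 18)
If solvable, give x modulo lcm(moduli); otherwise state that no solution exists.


Moduli 9, 20, 18 are not pairwise coprime, so CRT works modulo lcm(m_i) when all pairwise compatibility conditions hold.
Pairwise compatibility: gcd(m_i, m_j) must divide a_i - a_j for every pair.
Merge one congruence at a time:
  Start: x ≡ 3 (mod 9).
  Combine with x ≡ 18 (mod 20): gcd(9, 20) = 1; 18 - 3 = 15, which IS divisible by 1, so compatible.
    Write x = 3 + 9·t and substitute into x ≡ 18 (mod 20): 9·t ≡ 18 − 3 = 15 (mod 20).
    The inverse of 9 mod 20 is 9 (since 9·9 = 81 = 4·20 + 1), so t ≡ 9·15 = 135 ≡ 15 (mod 20).
    Then x = 3 + 9·15 = 138, valid modulo lcm(9, 20) = 180: x ≡ 138 (mod 180).
  Combine with x ≡ 13 (mod 18): gcd(180, 18) = 18, and 13 - 138 = -125 is NOT divisible by 18.
    ⇒ system is inconsistent (no integer solution).

No solution (the system is inconsistent).


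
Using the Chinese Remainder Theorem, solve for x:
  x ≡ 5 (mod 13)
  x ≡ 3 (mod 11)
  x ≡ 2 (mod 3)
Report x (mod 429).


Moduli 13, 11, 3 are pairwise coprime; by CRT there is a unique solution modulo M = 13 · 11 · 3 = 429.
Solve pairwise, accumulating the modulus:
  Start with x ≡ 5 (mod 13).
  Combine with x ≡ 3 (mod 11): since gcd(13, 11) = 1, we get a unique residue mod 143.
    Write x = 5 + 13·t and substitute into x ≡ 3 (mod 11): 13·t ≡ 3 − 5 = -2 (mod 11).
    Reduce coefficients mod 11: 2·t ≡ 9 (mod 11).
    The inverse of 2 mod 11 is 6 (since 2·6 = 12 = 1·11 + 1), so t ≡ 6·9 = 54 ≡ 10 (mod 11).
    Then x = 5 + 13·10 = 135, valid modulo lcm(13, 11) = 143: x ≡ 135 (mod 143).
  Combine with x ≡ 2 (mod 3): since gcd(143, 3) = 1, we get a unique residue mod 429.
    Write x = 135 + 143·t and substitute into x ≡ 2 (mod 3): 143·t ≡ 2 − 135 = -133 (mod 3).
    Reduce coefficients mod 3: 2·t ≡ 2 (mod 3).
    The inverse of 2 mod 3 is 2 (since 2·2 = 4 = 1·3 + 1), so t ≡ 2·2 = 4 ≡ 1 (mod 3).
    Then x = 135 + 143·1 = 278, valid modulo lcm(143, 3) = 429: x ≡ 278 (mod 429).
Verify: 278 mod 13 = 5 ✓, 278 mod 11 = 3 ✓, 278 mod 3 = 2 ✓.

x ≡ 278 (mod 429).


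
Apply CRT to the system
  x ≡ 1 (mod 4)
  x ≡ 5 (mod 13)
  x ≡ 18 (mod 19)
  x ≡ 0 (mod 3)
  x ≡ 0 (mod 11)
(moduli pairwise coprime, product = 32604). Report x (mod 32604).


Product of moduli M = 4 · 13 · 19 · 3 · 11 = 32604.
Merge one congruence at a time:
  Start: x ≡ 1 (mod 4).
  Combine with x ≡ 5 (mod 13); new modulus lcm = 52.
    Write x = 1 + 4·t and substitute into x ≡ 5 (mod 13): 4·t ≡ 5 − 1 = 4 (mod 13).
    The inverse of 4 mod 13 is 10 (since 4·10 = 40 = 3·13 + 1), so t ≡ 10·4 = 40 ≡ 1 (mod 13).
    Then x = 1 + 4·1 = 5, valid modulo lcm(4, 13) = 52: x ≡ 5 (mod 52).
  Combine with x ≡ 18 (mod 19); new modulus lcm = 988.
    Write x = 5 + 52·t and substitute into x ≡ 18 (mod 19): 52·t ≡ 18 − 5 = 13 (mod 19).
    Reduce coefficients mod 19: 14·t ≡ 13 (mod 19).
    The inverse of 14 mod 19 is 15 (since 14·15 = 210 = 11·19 + 1), so t ≡ 15·13 = 195 ≡ 5 (mod 19).
    Then x = 5 + 52·5 = 265, valid modulo lcm(52, 19) = 988: x ≡ 265 (mod 988).
  Combine with x ≡ 0 (mod 3); new modulus lcm = 2964.
    Write x = 265 + 988·t and substitute into x ≡ 0 (mod 3): 988·t ≡ 0 − 265 = -265 (mod 3).
    Reduce coefficients mod 3: 1·t ≡ 2 (mod 3).
    So t ≡ 2 (mod 3).
    Then x = 265 + 988·2 = 2241, valid modulo lcm(988, 3) = 2964: x ≡ 2241 (mod 2964).
  Combine with x ≡ 0 (mod 11); new modulus lcm = 32604.
    Write x = 2241 + 2964·t and substitute into x ≡ 0 (mod 11): 2964·t ≡ 0 − 2241 = -2241 (mod 11).
    Reduce coefficients mod 11: 5·t ≡ 3 (mod 11).
    The inverse of 5 mod 11 is 9 (since 5·9 = 45 = 4·11 + 1), so t ≡ 9·3 = 27 ≡ 5 (mod 11).
    Then x = 2241 + 2964·5 = 17061, valid modulo lcm(2964, 11) = 32604: x ≡ 17061 (mod 32604).
Verify against each original: 17061 mod 4 = 1, 17061 mod 13 = 5, 17061 mod 19 = 18, 17061 mod 3 = 0, 17061 mod 11 = 0.

x ≡ 17061 (mod 32604).


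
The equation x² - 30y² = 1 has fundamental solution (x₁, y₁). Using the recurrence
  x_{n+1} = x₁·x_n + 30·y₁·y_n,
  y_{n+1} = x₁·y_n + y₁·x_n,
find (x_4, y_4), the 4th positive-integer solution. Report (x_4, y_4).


Step 1: Find the fundamental solution (x₁, y₁) of x² - 30y² = 1.
  Expand √30 as a continued fraction. a₀ = ⌊√30⌋ = 5; iterate m_{k+1} = d_k·a_k − m_k, d_{k+1} = (30 − m_{k+1}²)/d_k, a_{k+1} = ⌊(a₀ + m_{k+1})/d_{k+1}⌋ (starting m₀ = 0, d₀ = 1), with convergents p_k = a_k·p_{k-1} + p_{k-2}, q_k = a_k·q_{k-1} + q_{k-2} (p₋₁ = 1, q₋₁ = 0):
  k = 0: a₀ = 5; p₀/q₀ = 5/1; p₀² − 30·q₀² = 25 − 30 = -5.
  k = 1: m = 5, d = 5, a = ⌊(5 + 5)/5⌋ = 2; p/q = (2·5 + 1)/(2·1 + 0) = 11/2; p² − 30·q² = 121 − 120 = 1.
  The first convergent with p² − 30·q² = 1 gives the fundamental solution (x₁, y₁) = (11, 2).
Step 2: Apply the recurrence (x_{n+1}, y_{n+1}) = (x₁x_n + 30y₁y_n, x₁y_n + y₁x_n) repeatedly.
  From (x_1, y_1) = (11, 2): x_2 = 11·11 + 30·2·2 = 241; y_2 = 11·2 + 2·11 = 44.
  From (x_2, y_2) = (241, 44): x_3 = 11·241 + 30·2·44 = 5291; y_3 = 11·44 + 2·241 = 966.
  From (x_3, y_3) = (5291, 966): x_4 = 11·5291 + 30·2·966 = 116161; y_4 = 11·966 + 2·5291 = 21208.
Step 3: Verify x_4² - 30·y_4² = 13493377921 - 13493377920 = 1 (should be 1). ✓

(x_1, y_1) = (11, 2); (x_4, y_4) = (116161, 21208).


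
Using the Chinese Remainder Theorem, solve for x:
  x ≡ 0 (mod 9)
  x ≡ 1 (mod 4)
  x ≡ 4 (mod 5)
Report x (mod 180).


Moduli 9, 4, 5 are pairwise coprime; by CRT there is a unique solution modulo M = 9 · 4 · 5 = 180.
Solve pairwise, accumulating the modulus:
  Start with x ≡ 0 (mod 9).
  Combine with x ≡ 1 (mod 4): since gcd(9, 4) = 1, we get a unique residue mod 36.
    Write x = 0 + 9·t and substitute into x ≡ 1 (mod 4): 9·t ≡ 1 − 0 = 1 (mod 4).
    Reduce coefficients mod 4: 1·t ≡ 1 (mod 4).
    So t ≡ 1 (mod 4).
    Then x = 0 + 9·1 = 9, valid modulo lcm(9, 4) = 36: x ≡ 9 (mod 36).
  Combine with x ≡ 4 (mod 5): since gcd(36, 5) = 1, we get a unique residue mod 180.
    Write x = 9 + 36·t and substitute into x ≡ 4 (mod 5): 36·t ≡ 4 − 9 = -5 (mod 5).
    Reduce coefficients mod 5: 1·t ≡ 0 (mod 5).
    So t ≡ 0 (mod 5).
    Then x = 9 + 36·0 = 9, valid modulo lcm(36, 5) = 180: x ≡ 9 (mod 180).
Verify: 9 mod 9 = 0 ✓, 9 mod 4 = 1 ✓, 9 mod 5 = 4 ✓.

x ≡ 9 (mod 180).


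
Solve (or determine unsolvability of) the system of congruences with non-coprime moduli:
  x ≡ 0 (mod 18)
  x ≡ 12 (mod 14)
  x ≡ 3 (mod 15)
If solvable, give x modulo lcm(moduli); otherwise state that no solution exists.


Moduli 18, 14, 15 are not pairwise coprime, so CRT works modulo lcm(m_i) when all pairwise compatibility conditions hold.
Pairwise compatibility: gcd(m_i, m_j) must divide a_i - a_j for every pair.
Merge one congruence at a time:
  Start: x ≡ 0 (mod 18).
  Combine with x ≡ 12 (mod 14): gcd(18, 14) = 2; 12 - 0 = 12, which IS divisible by 2, so compatible.
    Write x = 0 + 18·t and substitute into x ≡ 12 (mod 14): 18·t ≡ 12 − 0 = 12 (mod 14).
    Divide the congruence (and modulus) by g = 2: 9·t ≡ 6 (mod 7).
    Reduce coefficients mod 7: 2·t ≡ 6 (mod 7).
    The inverse of 2 mod 7 is 4 (since 2·4 = 8 = 1·7 + 1), so t ≡ 4·6 = 24 ≡ 3 (mod 7).
    Then x = 0 + 18·3 = 54, valid modulo lcm(18, 14) = 126: x ≡ 54 (mod 126).
  Combine with x ≡ 3 (mod 15): gcd(126, 15) = 3; 3 - 54 = -51, which IS divisible by 3, so compatible.
    Write x = 54 + 126·t and substitute into x ≡ 3 (mod 15): 126·t ≡ 3 − 54 = -51 (mod 15).
    Divide the congruence (and modulus) by g = 3: 42·t ≡ -17 (mod 5).
    Reduce coefficients mod 5: 2·t ≡ 3 (mod 5).
    The inverse of 2 mod 5 is 3 (since 2·3 = 6 = 1·5 + 1), so t ≡ 3·3 = 9 ≡ 4 (mod 5).
    Then x = 54 + 126·4 = 558, valid modulo lcm(126, 15) = 630: x ≡ 558 (mod 630).
Verify: 558 mod 18 = 0, 558 mod 14 = 12, 558 mod 15 = 3.

x ≡ 558 (mod 630).


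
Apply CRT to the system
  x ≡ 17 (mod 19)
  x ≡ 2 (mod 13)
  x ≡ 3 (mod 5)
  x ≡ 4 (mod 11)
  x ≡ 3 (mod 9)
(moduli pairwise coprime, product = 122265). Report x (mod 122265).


Product of moduli M = 19 · 13 · 5 · 11 · 9 = 122265.
Merge one congruence at a time:
  Start: x ≡ 17 (mod 19).
  Combine with x ≡ 2 (mod 13); new modulus lcm = 247.
    Write x = 17 + 19·t and substitute into x ≡ 2 (mod 13): 19·t ≡ 2 − 17 = -15 (mod 13).
    Reduce coefficients mod 13: 6·t ≡ 11 (mod 13).
    The inverse of 6 mod 13 is 11 (since 6·11 = 66 = 5·13 + 1), so t ≡ 11·11 = 121 ≡ 4 (mod 13).
    Then x = 17 + 19·4 = 93, valid modulo lcm(19, 13) = 247: x ≡ 93 (mod 247).
  Combine with x ≡ 3 (mod 5); new modulus lcm = 1235.
    Write x = 93 + 247·t and substitute into x ≡ 3 (mod 5): 247·t ≡ 3 − 93 = -90 (mod 5).
    Reduce coefficients mod 5: 2·t ≡ 0 (mod 5).
    The inverse of 2 mod 5 is 3 (since 2·3 = 6 = 1·5 + 1), so t ≡ 3·0 = 0 ≡ 0 (mod 5).
    Then x = 93 + 247·0 = 93, valid modulo lcm(247, 5) = 1235: x ≡ 93 (mod 1235).
  Combine with x ≡ 4 (mod 11); new modulus lcm = 13585.
    Write x = 93 + 1235·t and substitute into x ≡ 4 (mod 11): 1235·t ≡ 4 − 93 = -89 (mod 11).
    Reduce coefficients mod 11: 3·t ≡ 10 (mod 11).
    The inverse of 3 mod 11 is 4 (since 3·4 = 12 = 1·11 + 1), so t ≡ 4·10 = 40 ≡ 7 (mod 11).
    Then x = 93 + 1235·7 = 8738, valid modulo lcm(1235, 11) = 13585: x ≡ 8738 (mod 13585).
  Combine with x ≡ 3 (mod 9); new modulus lcm = 122265.
    Write x = 8738 + 13585·t and substitute into x ≡ 3 (mod 9): 13585·t ≡ 3 − 8738 = -8735 (mod 9).
    Reduce coefficients mod 9: 4·t ≡ 4 (mod 9).
    The inverse of 4 mod 9 is 7 (since 4·7 = 28 = 3·9 + 1), so t ≡ 7·4 = 28 ≡ 1 (mod 9).
    Then x = 8738 + 13585·1 = 22323, valid modulo lcm(13585, 9) = 122265: x ≡ 22323 (mod 122265).
Verify against each original: 22323 mod 19 = 17, 22323 mod 13 = 2, 22323 mod 5 = 3, 22323 mod 11 = 4, 22323 mod 9 = 3.

x ≡ 22323 (mod 122265).
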